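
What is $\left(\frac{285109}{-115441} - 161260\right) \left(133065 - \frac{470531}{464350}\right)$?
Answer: $- \frac{1150268873462743346411}{53605028350} \approx -2.1458 \cdot 10^{10}$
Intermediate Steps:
$\left(\frac{285109}{-115441} - 161260\right) \left(133065 - \frac{470531}{464350}\right) = \left(285109 \left(- \frac{1}{115441}\right) - 161260\right) \left(133065 - \frac{470531}{464350}\right) = \left(- \frac{285109}{115441} - 161260\right) \left(133065 - \frac{470531}{464350}\right) = \left(- \frac{18616300769}{115441}\right) \frac{61788262219}{464350} = - \frac{1150268873462743346411}{53605028350}$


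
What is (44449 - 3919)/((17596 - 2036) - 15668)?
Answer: -6755/18 ≈ -375.28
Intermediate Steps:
(44449 - 3919)/((17596 - 2036) - 15668) = 40530/(15560 - 15668) = 40530/(-108) = 40530*(-1/108) = -6755/18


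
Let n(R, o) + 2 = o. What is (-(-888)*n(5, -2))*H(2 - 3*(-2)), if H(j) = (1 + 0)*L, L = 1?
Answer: -3552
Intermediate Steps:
n(R, o) = -2 + o
H(j) = 1 (H(j) = (1 + 0)*1 = 1*1 = 1)
(-(-888)*n(5, -2))*H(2 - 3*(-2)) = -(-888)*(-2 - 2)*1 = -(-888)*(-4)*1 = -74*48*1 = -3552*1 = -3552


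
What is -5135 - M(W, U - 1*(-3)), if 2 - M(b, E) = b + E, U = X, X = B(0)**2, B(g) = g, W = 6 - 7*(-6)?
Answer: -5086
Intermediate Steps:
W = 48 (W = 6 + 42 = 48)
X = 0 (X = 0**2 = 0)
U = 0
M(b, E) = 2 - E - b (M(b, E) = 2 - (b + E) = 2 - (E + b) = 2 + (-E - b) = 2 - E - b)
-5135 - M(W, U - 1*(-3)) = -5135 - (2 - (0 - 1*(-3)) - 1*48) = -5135 - (2 - (0 + 3) - 48) = -5135 - (2 - 1*3 - 48) = -5135 - (2 - 3 - 48) = -5135 - 1*(-49) = -5135 + 49 = -5086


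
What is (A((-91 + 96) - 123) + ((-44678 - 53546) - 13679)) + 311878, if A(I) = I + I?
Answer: 199739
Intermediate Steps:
A(I) = 2*I
(A((-91 + 96) - 123) + ((-44678 - 53546) - 13679)) + 311878 = (2*((-91 + 96) - 123) + ((-44678 - 53546) - 13679)) + 311878 = (2*(5 - 123) + (-98224 - 13679)) + 311878 = (2*(-118) - 111903) + 311878 = (-236 - 111903) + 311878 = -112139 + 311878 = 199739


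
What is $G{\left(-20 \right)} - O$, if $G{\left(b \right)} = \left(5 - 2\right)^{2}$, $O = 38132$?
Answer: $-38123$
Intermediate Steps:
$G{\left(b \right)} = 9$ ($G{\left(b \right)} = 3^{2} = 9$)
$G{\left(-20 \right)} - O = 9 - 38132 = -38123$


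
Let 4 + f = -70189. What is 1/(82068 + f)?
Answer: 1/11875 ≈ 8.4211e-5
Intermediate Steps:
f = -70193 (f = -4 - 70189 = -70193)
1/(82068 + f) = 1/(82068 - 70193) = 1/11875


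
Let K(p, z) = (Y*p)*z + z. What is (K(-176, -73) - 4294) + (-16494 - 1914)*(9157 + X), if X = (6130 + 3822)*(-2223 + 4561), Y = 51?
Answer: -428481131783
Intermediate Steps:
X = 23267776 (X = 9952*2338 = 23267776)
K(p, z) = z + 51*p*z (K(p, z) = (51*p)*z + z = 51*p*z + z = z + 51*p*z)
(K(-176, -73) - 4294) + (-16494 - 1914)*(9157 + X) = (-73*(1 + 51*(-176)) - 4294) + (-16494 - 1914)*(9157 + 23267776) = (-73*(1 - 8976) - 4294) - 18408*23276933 = (-73*(-8975) - 4294) - 428481782664 = (655175 - 4294) - 428481782664 = 650881 - 428481782664 = -428481131783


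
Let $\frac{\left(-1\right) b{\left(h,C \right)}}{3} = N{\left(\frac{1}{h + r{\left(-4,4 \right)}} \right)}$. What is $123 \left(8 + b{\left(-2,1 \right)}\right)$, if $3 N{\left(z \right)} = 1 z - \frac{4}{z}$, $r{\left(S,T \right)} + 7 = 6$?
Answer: $-451$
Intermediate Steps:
$r{\left(S,T \right)} = -1$ ($r{\left(S,T \right)} = -7 + 6 = -1$)
$N{\left(z \right)} = - \frac{4}{3 z} + \frac{z}{3}$ ($N{\left(z \right)} = \frac{1 z - \frac{4}{z}}{3} = \frac{z - \frac{4}{z}}{3} = - \frac{4}{3 z} + \frac{z}{3}$)
$b{\left(h,C \right)} = - \left(-1 + h\right) \left(-4 + \frac{1}{\left(-1 + h\right)^{2}}\right)$ ($b{\left(h,C \right)} = - 3 \frac{-4 + \left(\frac{1}{h - 1}\right)^{2}}{3 \frac{1}{h - 1}} = - 3 \frac{-4 + \left(\frac{1}{-1 + h}\right)^{2}}{3 \frac{1}{-1 + h}} = - 3 \frac{\left(-1 + h\right) \left(-4 + \frac{1}{\left(-1 + h\right)^{2}}\right)}{3} = - \left(-1 + h\right) \left(-4 + \frac{1}{\left(-1 + h\right)^{2}}\right)$)
$123 \left(8 + b{\left(-2,1 \right)}\right) = 123 \left(8 - \left(12 + \frac{1}{-1 - 2}\right)\right) = 123 \left(8 - \frac{35}{3}\right) = 123 \left(- \frac{11}{3}\right) = -451$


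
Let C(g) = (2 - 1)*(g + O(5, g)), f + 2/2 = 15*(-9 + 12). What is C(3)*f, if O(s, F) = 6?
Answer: 396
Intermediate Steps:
f = 44 (f = -1 + 15*(-9 + 12) = -1 + 15*3 = -1 + 45 = 44)
C(g) = 6 + g (C(g) = (2 - 1)*(g + 6) = 1*(6 + g) = 6 + g)
C(3)*f = (6 + 3)*44 = 9*44 = 396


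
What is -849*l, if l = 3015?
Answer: -2559735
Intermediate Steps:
-849*l = -849*3015 = -2559735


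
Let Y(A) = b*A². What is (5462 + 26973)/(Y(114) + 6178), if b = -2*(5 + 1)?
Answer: -32435/149774 ≈ -0.21656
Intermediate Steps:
b = -12 (b = -2*6 = -12)
Y(A) = -12*A²
(5462 + 26973)/(Y(114) + 6178) = (5462 + 26973)/(-12*114² + 6178) = 32435/(-12*12996 + 6178) = 32435/(-155952 + 6178) = 32435/(-149774) = 32435*(-1/149774) = -32435/149774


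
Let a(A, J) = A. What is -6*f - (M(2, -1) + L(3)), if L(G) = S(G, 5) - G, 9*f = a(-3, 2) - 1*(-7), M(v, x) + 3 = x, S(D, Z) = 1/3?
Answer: 4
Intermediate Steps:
S(D, Z) = ⅓
M(v, x) = -3 + x
f = 4/9 (f = (-3 - 1*(-7))/9 = (-3 + 7)/9 = (⅑)*4 = 4/9 ≈ 0.44444)
L(G) = ⅓ - G
-6*f - (M(2, -1) + L(3)) = -6*4/9 - ((-3 - 1) + (⅓ - 1*3)) = -8/3 - (-4 + (⅓ - 3)) = -8/3 - (-4 - 8/3) = -8/3 - 1*(-20/3) = -8/3 + 20/3 = 4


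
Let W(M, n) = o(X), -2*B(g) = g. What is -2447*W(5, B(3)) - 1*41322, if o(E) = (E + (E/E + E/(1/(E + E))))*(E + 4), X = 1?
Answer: -90262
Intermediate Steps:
B(g) = -g/2
o(E) = (4 + E)*(1 + E + 2*E²) (o(E) = (E + (1 + E/(1/(2*E))))*(4 + E) = (E + (1 + E/((1/(2*E)))))*(4 + E) = (E + (1 + E*(2*E)))*(4 + E) = (E + (1 + 2*E²))*(4 + E) = (1 + E + 2*E²)*(4 + E) = (4 + E)*(1 + E + 2*E²))
W(M, n) = 20 (W(M, n) = 4 + 2*1³ + 5*1 + 9*1² = 4 + 2*1 + 5 + 9*1 = 4 + 2 + 5 + 9 = 20)
-2447*W(5, B(3)) - 1*41322 = -2447*20 - 1*41322 = -48940 - 41322 = -90262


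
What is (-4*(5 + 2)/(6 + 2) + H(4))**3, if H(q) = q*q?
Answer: 15625/8 ≈ 1953.1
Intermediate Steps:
H(q) = q**2
(-4*(5 + 2)/(6 + 2) + H(4))**3 = (-4*(5 + 2)/(6 + 2) + 4**2)**3 = (-28/8 + 16)**3 = (-4*7/8 + 16)**3 = (-7/2 + 16)**3 = (25/2)**3 = 15625/8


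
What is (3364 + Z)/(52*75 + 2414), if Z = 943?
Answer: 4307/6314 ≈ 0.68213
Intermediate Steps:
(3364 + Z)/(52*75 + 2414) = (3364 + 943)/(52*75 + 2414) = 4307/(3900 + 2414) = 4307/6314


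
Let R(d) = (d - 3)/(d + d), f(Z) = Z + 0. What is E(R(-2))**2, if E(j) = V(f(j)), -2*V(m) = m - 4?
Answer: 121/64 ≈ 1.8906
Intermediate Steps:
f(Z) = Z
V(m) = 2 - m/2 (V(m) = -(m - 4)/2 = -(-4 + m)/2 = 2 - m/2)
R(d) = (-3 + d)/(2*d) (R(d) = (-3 + d)/((2*d)) = (-3 + d)*(1/(2*d)) = (-3 + d)/(2*d))
E(j) = 2 - j/2
E(R(-2))**2 = (2 - (-3 - 2)/(4*(-2)))**2 = (2 - (-1)*(-5)/(4*2))**2 = (2 - 1/2*5/4)**2 = (2 - 5/8)**2 = (11/8)**2 = 121/64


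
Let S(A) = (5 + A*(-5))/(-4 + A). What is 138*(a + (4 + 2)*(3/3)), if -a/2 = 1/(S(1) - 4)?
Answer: 897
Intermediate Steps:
S(A) = (5 - 5*A)/(-4 + A)
a = ½ (a = -2/(5*(1 - 1*1)/(-4 + 1) - 4) = -2/(5*(1 - 1)/(-3) - 4) = -2/(5*(-⅓)*0 - 4) = -2/(0 - 4) = -2/(-4) = -2*(-¼) = ½ ≈ 0.50000)
138*(a + (4 + 2)*(3/3)) = 138*(½ + (4 + 2)*(3/3)) = 138*(½ + 6*(3*(⅓))) = 138*(½ + 6*1) = 138*(½ + 6) = 138*(13/2) = 897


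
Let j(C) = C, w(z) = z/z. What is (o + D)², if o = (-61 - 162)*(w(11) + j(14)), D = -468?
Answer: 14538969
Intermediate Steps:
w(z) = 1
o = -3345 (o = (-61 - 162)*(1 + 14) = -223*15 = -3345)
(o + D)² = (-3345 - 468)² = (-3813)² = 14538969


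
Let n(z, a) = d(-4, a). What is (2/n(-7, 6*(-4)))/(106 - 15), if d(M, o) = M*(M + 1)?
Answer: 1/546 ≈ 0.0018315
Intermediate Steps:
d(M, o) = M*(1 + M)
n(z, a) = 12 (n(z, a) = -4*(1 - 4) = -4*(-3) = 12)
(2/n(-7, 6*(-4)))/(106 - 15) = (2/12)/(106 - 15) = (2*(1/12))/91 = (⅙)*(1/91) = 1/546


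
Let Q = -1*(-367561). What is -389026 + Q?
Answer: -21465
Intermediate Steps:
Q = 367561
-389026 + Q = -389026 + 367561 = -21465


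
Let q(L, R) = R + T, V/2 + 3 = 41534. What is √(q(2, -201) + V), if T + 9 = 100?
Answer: 2*√20738 ≈ 288.01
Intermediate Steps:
T = 91 (T = -9 + 100 = 91)
V = 83062 (V = -6 + 2*41534 = -6 + 83068 = 83062)
q(L, R) = 91 + R (q(L, R) = R + 91 = 91 + R)
√(q(2, -201) + V) = √((91 - 201) + 83062) = √(-110 + 83062) = √82952 = 2*√20738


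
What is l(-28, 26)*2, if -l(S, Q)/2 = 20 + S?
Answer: 32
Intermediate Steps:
l(S, Q) = -40 - 2*S (l(S, Q) = -2*(20 + S) = -40 - 2*S)
l(-28, 26)*2 = (-40 - 2*(-28))*2 = (-40 + 56)*2 = 16*2 = 32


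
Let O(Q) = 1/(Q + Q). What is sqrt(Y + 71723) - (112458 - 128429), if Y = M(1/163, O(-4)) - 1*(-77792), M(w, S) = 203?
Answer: 15971 + sqrt(149718) ≈ 16358.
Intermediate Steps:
O(Q) = 1/(2*Q)
Y = 77995 (Y = 203 - 1*(-77792) = 203 + 77792 = 77995)
sqrt(Y + 71723) - (112458 - 128429) = sqrt(77995 + 71723) - (112458 - 128429) = sqrt(149718) - 1*(-15971) = sqrt(149718) + 15971 = 15971 + sqrt(149718)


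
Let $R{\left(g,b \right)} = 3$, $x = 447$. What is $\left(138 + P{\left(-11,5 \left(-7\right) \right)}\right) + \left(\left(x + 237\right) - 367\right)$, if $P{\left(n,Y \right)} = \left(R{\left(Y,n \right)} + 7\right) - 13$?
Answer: $452$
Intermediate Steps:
$P{\left(n,Y \right)} = -3$ ($P{\left(n,Y \right)} = \left(3 + 7\right) - 13 = 10 - 13 = -3$)
$\left(138 + P{\left(-11,5 \left(-7\right) \right)}\right) + \left(\left(x + 237\right) - 367\right) = \left(138 - 3\right) + \left(\left(447 + 237\right) - 367\right) = 135 + \left(684 - 367\right) = 135 + 317 = 452$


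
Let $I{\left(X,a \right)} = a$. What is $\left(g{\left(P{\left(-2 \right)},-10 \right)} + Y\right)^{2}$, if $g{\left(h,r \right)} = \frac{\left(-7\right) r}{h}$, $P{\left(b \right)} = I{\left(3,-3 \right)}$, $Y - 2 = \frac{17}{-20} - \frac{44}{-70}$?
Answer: $\frac{81956809}{176400} \approx 464.61$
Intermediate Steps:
$Y = \frac{249}{140}$ ($Y = 2 + \left(\frac{17}{-20} - \frac{44}{-70}\right) = 2 + \left(17 \left(- \frac{1}{20}\right) - - \frac{22}{35}\right) = 2 + \left(- \frac{17}{20} + \frac{22}{35}\right) = 2 - \frac{31}{140} = \frac{249}{140} \approx 1.7786$)
$P{\left(b \right)} = -3$
$g{\left(h,r \right)} = - \frac{7 r}{h}$
$\left(g{\left(P{\left(-2 \right)},-10 \right)} + Y\right)^{2} = \left(\left(-7\right) \left(-10\right) \frac{1}{-3} + \frac{249}{140}\right)^{2} = \left(\left(-7\right) \left(-10\right) \left(- \frac{1}{3}\right) + \frac{249}{140}\right)^{2} = \left(- \frac{70}{3} + \frac{249}{140}\right)^{2} = \left(- \frac{9053}{420}\right)^{2} = \frac{81956809}{176400}$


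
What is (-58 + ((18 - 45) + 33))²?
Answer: 2704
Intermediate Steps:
(-58 + ((18 - 45) + 33))² = (-58 + (-27 + 33))² = (-58 + 6)² = (-52)² = 2704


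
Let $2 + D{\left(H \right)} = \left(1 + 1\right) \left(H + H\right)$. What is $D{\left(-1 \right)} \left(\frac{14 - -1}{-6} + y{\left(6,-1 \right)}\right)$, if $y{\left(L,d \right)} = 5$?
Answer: $-15$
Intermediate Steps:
$D{\left(H \right)} = -2 + 4 H$ ($D{\left(H \right)} = -2 + \left(1 + 1\right) \left(H + H\right) = -2 + 2 \cdot 2 H = -2 + 4 H$)
$D{\left(-1 \right)} \left(\frac{14 - -1}{-6} + y{\left(6,-1 \right)}\right) = \left(-2 + 4 \left(-1\right)\right) \left(\frac{14 - -1}{-6} + 5\right) = \left(-2 - 4\right) \left(\left(14 + 1\right) \left(- \frac{1}{6}\right) + 5\right) = - 6 \left(15 \left(- \frac{1}{6}\right) + 5\right) = - 6 \left(- \frac{5}{2} + 5\right) = \left(-6\right) \frac{5}{2} = -15$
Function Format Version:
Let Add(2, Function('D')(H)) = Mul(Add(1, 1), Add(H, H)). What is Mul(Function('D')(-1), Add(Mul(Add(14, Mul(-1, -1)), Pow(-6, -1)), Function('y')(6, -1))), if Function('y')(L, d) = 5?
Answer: -15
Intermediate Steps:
Function('D')(H) = Add(-2, Mul(4, H)) (Function('D')(H) = Add(-2, Mul(Add(1, 1), Add(H, H))) = Add(-2, Mul(2, Mul(2, H))) = Add(-2, Mul(4, H)))
Mul(Function('D')(-1), Add(Mul(Add(14, Mul(-1, -1)), Pow(-6, -1)), Function('y')(6, -1))) = Mul(Add(-2, Mul(4, -1)), Add(Mul(Add(14, Mul(-1, -1)), Pow(-6, -1)), 5)) = Mul(Add(-2, -4), Add(Mul(Add(14, 1), Rational(-1, 6)), 5)) = Mul(-6, Add(Mul(15, Rational(-1, 6)), 5)) = Mul(-6, Add(Rational(-5, 2), 5)) = Mul(-6, Rational(5, 2)) = -15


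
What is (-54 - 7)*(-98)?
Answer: 5978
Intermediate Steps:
(-54 - 7)*(-98) = -61*(-98) = 5978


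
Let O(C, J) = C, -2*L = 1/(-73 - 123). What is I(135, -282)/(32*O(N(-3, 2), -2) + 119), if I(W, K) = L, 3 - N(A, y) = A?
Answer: 1/121912 ≈ 8.2026e-6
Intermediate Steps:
N(A, y) = 3 - A
L = 1/392 (L = -1/(2*(-73 - 123)) = -½/(-196) = -½*(-1/196) = 1/392 ≈ 0.0025510)
I(W, K) = 1/392
I(135, -282)/(32*O(N(-3, 2), -2) + 119) = 1/(392*(32*(3 - 1*(-3)) + 119)) = 1/(392*(32*(3 + 3) + 119)) = 1/(392*(32*6 + 119)) = 1/(392*(192 + 119)) = (1/392)/311 = (1/392)*(1/311) = 1/121912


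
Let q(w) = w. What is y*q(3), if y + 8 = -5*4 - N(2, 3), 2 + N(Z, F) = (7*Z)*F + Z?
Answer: -210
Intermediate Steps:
N(Z, F) = -2 + Z + 7*F*Z (N(Z, F) = -2 + ((7*Z)*F + Z) = -2 + (7*F*Z + Z) = -2 + (Z + 7*F*Z) = -2 + Z + 7*F*Z)
y = -70 (y = -8 + (-5*4 - (-2 + 2 + 7*3*2)) = -8 + (-20 - (-2 + 2 + 42)) = -8 + (-20 - 1*42) = -8 + (-20 - 42) = -8 - 62 = -70)
y*q(3) = -70*3 = -210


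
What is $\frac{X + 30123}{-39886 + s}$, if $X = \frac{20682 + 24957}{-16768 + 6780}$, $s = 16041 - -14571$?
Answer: $- \frac{27347535}{8420792} \approx -3.2476$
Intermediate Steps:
$s = 30612$ ($s = 16041 + 14571 = 30612$)
$X = - \frac{4149}{908}$ ($X = \frac{45639}{-9988} = 45639 \left(- \frac{1}{9988}\right) = - \frac{4149}{908} \approx -4.5694$)
$\frac{X + 30123}{-39886 + s} = \frac{- \frac{4149}{908} + 30123}{-39886 + 30612} = \frac{27347535}{908 \left(-9274\right)} = \frac{27347535}{908} \left(- \frac{1}{9274}\right) = - \frac{27347535}{8420792}$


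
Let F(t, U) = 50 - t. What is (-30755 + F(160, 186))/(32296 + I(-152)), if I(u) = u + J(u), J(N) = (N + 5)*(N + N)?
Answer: -30865/76832 ≈ -0.40172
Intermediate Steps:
J(N) = 2*N*(5 + N) (J(N) = (5 + N)*(2*N) = 2*N*(5 + N))
I(u) = u + 2*u*(5 + u)
(-30755 + F(160, 186))/(32296 + I(-152)) = (-30755 + (50 - 1*160))/(32296 - 152*(11 + 2*(-152))) = (-30755 + (50 - 160))/(32296 - 152*(11 - 304)) = (-30755 - 110)/(32296 - 152*(-293)) = -30865/(32296 + 44536) = -30865/76832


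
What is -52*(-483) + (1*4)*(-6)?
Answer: 25092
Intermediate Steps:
-52*(-483) + (1*4)*(-6) = 25116 + 4*(-6) = 25116 - 24 = 25092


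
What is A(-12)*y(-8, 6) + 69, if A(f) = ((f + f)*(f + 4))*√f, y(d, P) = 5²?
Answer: 69 + 9600*I*√3 ≈ 69.0 + 16628.0*I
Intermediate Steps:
y(d, P) = 25
A(f) = 2*f^(3/2)*(4 + f) (A(f) = ((2*f)*(4 + f))*√f = (2*f*(4 + f))*√f = 2*f^(3/2)*(4 + f))
A(-12)*y(-8, 6) + 69 = (2*(-12)^(3/2)*(4 - 12))*25 + 69 = (2*(-24*I*√3)*(-8))*25 + 69 = (384*I*√3)*25 + 69 = 9600*I*√3 + 69 = 69 + 9600*I*√3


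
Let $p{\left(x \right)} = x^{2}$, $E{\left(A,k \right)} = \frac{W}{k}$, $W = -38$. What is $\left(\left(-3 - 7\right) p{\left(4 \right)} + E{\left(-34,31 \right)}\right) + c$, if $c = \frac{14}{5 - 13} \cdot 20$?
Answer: $- \frac{6083}{31} \approx -196.23$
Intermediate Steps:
$E{\left(A,k \right)} = - \frac{38}{k}$
$c = -35$ ($c = \frac{14}{-8} \cdot 20 = 14 \left(- \frac{1}{8}\right) 20 = \left(- \frac{7}{4}\right) 20 = -35$)
$\left(\left(-3 - 7\right) p{\left(4 \right)} + E{\left(-34,31 \right)}\right) + c = \left(\left(-3 - 7\right) 4^{2} - \frac{38}{31}\right) - 35 = \left(\left(-10\right) 16 - \frac{38}{31}\right) - 35 = \left(-160 - \frac{38}{31}\right) - 35 = - \frac{4998}{31} - 35 = - \frac{6083}{31}$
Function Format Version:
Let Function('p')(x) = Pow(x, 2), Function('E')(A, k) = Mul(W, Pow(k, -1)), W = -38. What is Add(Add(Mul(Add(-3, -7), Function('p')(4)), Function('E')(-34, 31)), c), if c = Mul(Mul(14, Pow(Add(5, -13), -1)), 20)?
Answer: Rational(-6083, 31) ≈ -196.23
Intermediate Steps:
Function('E')(A, k) = Mul(-38, Pow(k, -1))
c = -35 (c = Mul(Mul(14, Pow(-8, -1)), 20) = Mul(Mul(14, Rational(-1, 8)), 20) = Mul(Rational(-7, 4), 20) = -35)
Add(Add(Mul(Add(-3, -7), Function('p')(4)), Function('E')(-34, 31)), c) = Add(Add(Mul(Add(-3, -7), Pow(4, 2)), Mul(-38, Pow(31, -1))), -35) = Add(Add(Mul(-10, 16), Mul(-38, Rational(1, 31))), -35) = Add(Add(-160, Rational(-38, 31)), -35) = Add(Rational(-4998, 31), -35) = Rational(-6083, 31)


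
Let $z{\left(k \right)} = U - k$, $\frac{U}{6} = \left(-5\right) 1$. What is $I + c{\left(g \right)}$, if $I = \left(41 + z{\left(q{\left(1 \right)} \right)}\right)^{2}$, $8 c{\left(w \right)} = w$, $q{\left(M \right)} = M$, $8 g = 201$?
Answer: $\frac{6601}{64} \approx 103.14$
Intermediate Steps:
$g = \frac{201}{8}$ ($g = \frac{1}{8} \cdot 201 = \frac{201}{8} \approx 25.125$)
$U = -30$ ($U = 6 \left(\left(-5\right) 1\right) = 6 \left(-5\right) = -30$)
$c{\left(w \right)} = \frac{w}{8}$
$z{\left(k \right)} = -30 - k$
$I = 100$ ($I = \left(41 - 31\right)^{2} = 10^{2} = 100$)
$I + c{\left(g \right)} = 100 + \frac{1}{8} \cdot \frac{201}{8} = 100 + \frac{201}{64} = \frac{6601}{64}$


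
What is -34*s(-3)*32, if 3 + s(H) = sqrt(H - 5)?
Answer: 3264 - 2176*I*sqrt(2) ≈ 3264.0 - 3077.3*I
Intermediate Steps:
s(H) = -3 + sqrt(-5 + H) (s(H) = -3 + sqrt(H - 5) = -3 + sqrt(-5 + H))
-34*s(-3)*32 = -34*(-3 + sqrt(-5 - 3))*32 = -34*(-3 + sqrt(-8))*32 = -34*(-3 + 2*I*sqrt(2))*32 = (102 - 68*I*sqrt(2))*32 = 3264 - 2176*I*sqrt(2)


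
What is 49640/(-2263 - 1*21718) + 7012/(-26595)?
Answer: -1488330572/637774695 ≈ -2.3336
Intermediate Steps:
49640/(-2263 - 1*21718) + 7012/(-26595) = 49640/(-2263 - 21718) + 7012*(-1/26595) = 49640/(-23981) - 7012/26595 = 49640*(-1/23981) - 7012/26595 = -49640/23981 - 7012/26595 = -1488330572/637774695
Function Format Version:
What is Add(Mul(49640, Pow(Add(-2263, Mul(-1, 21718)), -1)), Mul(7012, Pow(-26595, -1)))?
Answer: Rational(-1488330572, 637774695) ≈ -2.3336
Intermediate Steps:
Add(Mul(49640, Pow(Add(-2263, Mul(-1, 21718)), -1)), Mul(7012, Pow(-26595, -1))) = Add(Mul(49640, Pow(Add(-2263, -21718), -1)), Mul(7012, Rational(-1, 26595))) = Add(Mul(49640, Pow(-23981, -1)), Rational(-7012, 26595)) = Add(Mul(49640, Rational(-1, 23981)), Rational(-7012, 26595)) = Add(Rational(-49640, 23981), Rational(-7012, 26595)) = Rational(-1488330572, 637774695)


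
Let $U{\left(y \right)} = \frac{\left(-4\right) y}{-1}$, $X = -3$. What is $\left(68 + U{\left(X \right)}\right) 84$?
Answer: $4704$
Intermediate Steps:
$U{\left(y \right)} = 4 y$ ($U{\left(y \right)} = - 4 y \left(-1\right) = 4 y$)
$\left(68 + U{\left(X \right)}\right) 84 = \left(68 + 4 \left(-3\right)\right) 84 = \left(68 - 12\right) 84 = 56 \cdot 84 = 4704$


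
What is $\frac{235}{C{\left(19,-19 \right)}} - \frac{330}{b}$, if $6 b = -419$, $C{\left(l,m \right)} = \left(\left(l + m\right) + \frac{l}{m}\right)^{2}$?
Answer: $\frac{100445}{419} \approx 239.73$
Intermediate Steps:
$C{\left(l,m \right)} = \left(l + m + \frac{l}{m}\right)^{2}$
$b = - \frac{419}{6}$ ($b = \frac{1}{6} \left(-419\right) = - \frac{419}{6} \approx -69.833$)
$\frac{235}{C{\left(19,-19 \right)}} - \frac{330}{b} = \frac{235}{\frac{1}{361} \left(19 + \left(-19\right)^{2} + 19 \left(-19\right)\right)^{2}} - \frac{330}{- \frac{419}{6}} = \frac{235}{\frac{1}{361} \left(19 + 361 - 361\right)^{2}} - - \frac{1980}{419} = \frac{235}{\frac{1}{361} \cdot 19^{2}} + \frac{1980}{419} = \frac{235}{\frac{1}{361} \cdot 361} + \frac{1980}{419} = \frac{235}{1} + \frac{1980}{419} = 235 \cdot 1 + \frac{1980}{419} = 235 + \frac{1980}{419} = \frac{100445}{419}$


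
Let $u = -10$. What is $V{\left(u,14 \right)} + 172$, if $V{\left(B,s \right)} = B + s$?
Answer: $176$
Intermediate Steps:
$V{\left(u,14 \right)} + 172 = \left(-10 + 14\right) + 172 = 4 + 172 = 176$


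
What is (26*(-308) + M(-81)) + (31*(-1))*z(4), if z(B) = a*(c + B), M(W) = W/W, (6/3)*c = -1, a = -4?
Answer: -7573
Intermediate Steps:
c = -½ (c = (½)*(-1) = -½ ≈ -0.50000)
M(W) = 1
z(B) = 2 - 4*B (z(B) = -4*(-½ + B) = 2 - 4*B)
(26*(-308) + M(-81)) + (31*(-1))*z(4) = (26*(-308) + 1) + (31*(-1))*(2 - 4*4) = (-8008 + 1) - 31*(2 - 16) = -8007 - 31*(-14) = -8007 + 434 = -7573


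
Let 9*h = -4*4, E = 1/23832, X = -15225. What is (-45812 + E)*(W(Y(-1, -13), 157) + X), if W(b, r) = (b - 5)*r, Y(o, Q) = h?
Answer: 80029414825483/107244 ≈ 7.4624e+8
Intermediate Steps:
E = 1/23832 ≈ 4.1960e-5
h = -16/9 (h = (-4*4)/9 = (⅑)*(-16) = -16/9 ≈ -1.7778)
Y(o, Q) = -16/9
W(b, r) = r*(-5 + b) (W(b, r) = (-5 + b)*r = r*(-5 + b))
(-45812 + E)*(W(Y(-1, -13), 157) + X) = (-45812 + 1/23832)*(157*(-5 - 16/9) - 15225) = -1091791583*(157*(-61/9) - 15225)/23832 = -1091791583*(-9577/9 - 15225)/23832 = -1091791583/23832*(-146602/9) = 80029414825483/107244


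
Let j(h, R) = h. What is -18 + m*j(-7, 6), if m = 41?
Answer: -305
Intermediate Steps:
-18 + m*j(-7, 6) = -18 + 41*(-7) = -18 - 287 = -305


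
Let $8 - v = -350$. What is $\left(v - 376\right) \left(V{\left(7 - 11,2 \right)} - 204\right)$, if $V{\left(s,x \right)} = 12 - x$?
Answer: $3492$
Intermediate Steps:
$v = 358$ ($v = 8 - -350 = 8 + 350 = 358$)
$\left(v - 376\right) \left(V{\left(7 - 11,2 \right)} - 204\right) = \left(358 - 376\right) \left(\left(12 - 2\right) - 204\right) = - 18 \left(\left(12 - 2\right) - 204\right) = - 18 \left(10 - 204\right) = \left(-18\right) \left(-194\right) = 3492$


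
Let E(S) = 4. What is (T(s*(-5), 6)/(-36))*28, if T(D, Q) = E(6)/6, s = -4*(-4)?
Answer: -14/27 ≈ -0.51852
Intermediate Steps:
s = 16
T(D, Q) = 2/3 (T(D, Q) = 4/6 = 4*(1/6) = 2/3)
(T(s*(-5), 6)/(-36))*28 = ((2/3)/(-36))*28 = -1/36*2/3*28 = -1/54*28 = -14/27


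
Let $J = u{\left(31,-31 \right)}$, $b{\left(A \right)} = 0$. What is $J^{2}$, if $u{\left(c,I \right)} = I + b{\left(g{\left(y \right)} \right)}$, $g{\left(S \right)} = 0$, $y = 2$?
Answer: $961$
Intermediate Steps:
$u{\left(c,I \right)} = I$ ($u{\left(c,I \right)} = I + 0 = I$)
$J = -31$
$J^{2} = \left(-31\right)^{2} = 961$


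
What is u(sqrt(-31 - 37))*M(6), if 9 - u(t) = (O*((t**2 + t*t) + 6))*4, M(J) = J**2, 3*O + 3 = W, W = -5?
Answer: -49596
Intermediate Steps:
O = -8/3 (O = -1 + (1/3)*(-5) = -1 - 5/3 = -8/3 ≈ -2.6667)
u(t) = 73 + 64*t**2/3 (u(t) = 9 - (-8*((t**2 + t*t) + 6)/3)*4 = 9 - (-8*((t**2 + t**2) + 6)/3)*4 = 9 - (-8*(2*t**2 + 6)/3)*4 = 9 - (-8*(6 + 2*t**2)/3)*4 = 9 - (-16 - 16*t**2/3)*4 = 9 - (-64 - 64*t**2/3) = 9 + (64 + 64*t**2/3) = 73 + 64*t**2/3)
u(sqrt(-31 - 37))*M(6) = (73 + 64*(sqrt(-31 - 37))**2/3)*6**2 = (73 + 64*(sqrt(-68))**2/3)*36 = (73 + 64*(2*I*sqrt(17))**2/3)*36 = (73 + (64/3)*(-68))*36 = (73 - 4352/3)*36 = -4133/3*36 = -49596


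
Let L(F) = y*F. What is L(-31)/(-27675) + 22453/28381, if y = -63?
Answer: 62884298/87271575 ≈ 0.72056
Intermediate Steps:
L(F) = -63*F
L(-31)/(-27675) + 22453/28381 = -63*(-31)/(-27675) + 22453/28381 = 1953*(-1/27675) + 22453*(1/28381) = -217/3075 + 22453/28381 = 62884298/87271575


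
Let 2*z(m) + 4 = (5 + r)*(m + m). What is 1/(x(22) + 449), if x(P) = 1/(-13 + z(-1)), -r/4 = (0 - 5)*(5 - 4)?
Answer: 40/17959 ≈ 0.0022273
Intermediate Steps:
r = 20 (r = -4*(0 - 5)*(5 - 4) = -(-20) = -4*(-5) = 20)
z(m) = -2 + 25*m (z(m) = -2 + ((5 + 20)*(m + m))/2 = -2 + (25*(2*m))/2 = -2 + (50*m)/2 = -2 + 25*m)
x(P) = -1/40 (x(P) = 1/(-13 + (-2 + 25*(-1))) = 1/(-13 + (-2 - 25)) = 1/(-13 - 27) = 1/(-40) = -1/40)
1/(x(22) + 449) = 1/(-1/40 + 449) = 1/(17959/40) = 40/17959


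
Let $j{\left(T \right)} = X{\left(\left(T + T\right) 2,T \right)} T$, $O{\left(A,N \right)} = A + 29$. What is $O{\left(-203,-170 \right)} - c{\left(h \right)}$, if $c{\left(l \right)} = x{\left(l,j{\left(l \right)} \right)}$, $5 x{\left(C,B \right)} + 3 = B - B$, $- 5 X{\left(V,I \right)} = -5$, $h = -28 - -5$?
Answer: $- \frac{867}{5} \approx -173.4$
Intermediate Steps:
$h = -23$ ($h = -28 + 5 = -23$)
$O{\left(A,N \right)} = 29 + A$
$X{\left(V,I \right)} = 1$ ($X{\left(V,I \right)} = \left(- \frac{1}{5}\right) \left(-5\right) = 1$)
$j{\left(T \right)} = T$ ($j{\left(T \right)} = 1 T = T$)
$x{\left(C,B \right)} = - \frac{3}{5}$ ($x{\left(C,B \right)} = - \frac{3}{5} + \frac{B - B}{5} = - \frac{3}{5} + \frac{1}{5} \cdot 0 = - \frac{3}{5} + 0 = - \frac{3}{5}$)
$c{\left(l \right)} = - \frac{3}{5}$
$O{\left(-203,-170 \right)} - c{\left(h \right)} = \left(29 - 203\right) - - \frac{3}{5} = -174 + \frac{3}{5} = - \frac{867}{5}$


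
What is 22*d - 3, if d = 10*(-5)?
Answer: -1103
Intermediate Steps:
d = -50
22*d - 3 = 22*(-50) - 3 = -1100 - 3 = -1103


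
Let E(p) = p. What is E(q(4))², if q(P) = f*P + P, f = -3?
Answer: 64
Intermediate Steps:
q(P) = -2*P (q(P) = -3*P + P = -2*P)
E(q(4))² = (-2*4)² = (-8)² = 64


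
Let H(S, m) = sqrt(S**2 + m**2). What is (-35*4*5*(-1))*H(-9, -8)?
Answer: 700*sqrt(145) ≈ 8429.1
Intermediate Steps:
(-35*4*5*(-1))*H(-9, -8) = (-35*4*5*(-1))*sqrt((-9)**2 + (-8)**2) = (-700*(-1))*sqrt(81 + 64) = (-35*(-20))*sqrt(145) = 700*sqrt(145)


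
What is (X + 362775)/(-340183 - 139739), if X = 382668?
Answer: -248481/159974 ≈ -1.5533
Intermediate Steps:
(X + 362775)/(-340183 - 139739) = (382668 + 362775)/(-340183 - 139739) = 745443/(-479922) = 745443*(-1/479922) = -248481/159974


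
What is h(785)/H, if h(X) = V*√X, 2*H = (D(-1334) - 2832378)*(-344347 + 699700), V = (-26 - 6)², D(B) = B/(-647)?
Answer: -41408*√785/20350036141653 ≈ -5.7010e-8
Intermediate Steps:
D(B) = -B/647 (D(B) = B*(-1/647) = -B/647)
V = 1024 (V = (-32)² = 1024)
H = -325600578266448/647 (H = ((-1/647*(-1334) - 2832378)*(-344347 + 699700))/2 = ((1334/647 - 2832378)*355353)/2 = (-1832547232/647*355353)/2 = (½)*(-651201156532896/647) = -325600578266448/647 ≈ -5.0325e+11)
h(X) = 1024*√X
h(785)/H = (1024*√785)/(-325600578266448/647) = (1024*√785)*(-647/325600578266448) = -41408*√785/20350036141653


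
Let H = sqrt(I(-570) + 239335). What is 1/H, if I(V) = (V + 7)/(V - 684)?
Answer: sqrt(376358822862)/300126653 ≈ 0.0020441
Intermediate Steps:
I(V) = (7 + V)/(-684 + V)
H = sqrt(376358822862)/1254 (H = sqrt((7 - 570)/(-684 - 570) + 239335) = sqrt(-563/(-1254) + 239335) = sqrt(-1/1254*(-563) + 239335) = sqrt(563/1254 + 239335) = sqrt(300126653/1254) = sqrt(376358822862)/1254 ≈ 489.22)
1/H = 1/(sqrt(376358822862)/1254) = sqrt(376358822862)/300126653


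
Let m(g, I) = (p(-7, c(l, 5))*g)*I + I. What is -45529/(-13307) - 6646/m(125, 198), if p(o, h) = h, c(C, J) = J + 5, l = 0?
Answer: 5594501960/1648058643 ≈ 3.3946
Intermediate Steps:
c(C, J) = 5 + J
m(g, I) = I + 10*I*g (m(g, I) = ((5 + 5)*g)*I + I = (10*g)*I + I = 10*I*g + I = I + 10*I*g)
-45529/(-13307) - 6646/m(125, 198) = -45529/(-13307) - 6646*1/(198*(1 + 10*125)) = -45529*(-1/13307) - 6646*1/(198*(1 + 1250)) = 45529/13307 - 6646/(198*1251) = 45529/13307 - 6646/247698 = 45529/13307 - 6646*1/247698 = 45529/13307 - 3323/123849 = 5594501960/1648058643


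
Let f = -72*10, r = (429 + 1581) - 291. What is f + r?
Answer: 999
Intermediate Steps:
r = 1719 (r = 2010 - 291 = 1719)
f = -720
f + r = -720 + 1719 = 999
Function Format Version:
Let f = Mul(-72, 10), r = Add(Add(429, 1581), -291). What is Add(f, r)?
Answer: 999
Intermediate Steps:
r = 1719 (r = Add(2010, -291) = 1719)
f = -720
Add(f, r) = Add(-720, 1719) = 999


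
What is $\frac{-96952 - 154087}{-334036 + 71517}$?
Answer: $\frac{251039}{262519} \approx 0.95627$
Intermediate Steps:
$\frac{-96952 - 154087}{-334036 + 71517} = - \frac{251039}{-262519} = \left(-251039\right) \left(- \frac{1}{262519}\right) = \frac{251039}{262519}$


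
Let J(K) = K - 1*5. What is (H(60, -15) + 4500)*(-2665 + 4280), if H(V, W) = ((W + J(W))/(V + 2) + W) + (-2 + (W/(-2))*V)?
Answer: 493884765/62 ≈ 7.9659e+6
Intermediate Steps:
J(K) = -5 + K (J(K) = K - 5 = -5 + K)
H(V, W) = -2 + W + (-5 + 2*W)/(2 + V) - V*W/2 (H(V, W) = ((W + (-5 + W))/(V + 2) + W) + (-2 + (W/(-2))*V) = ((-5 + 2*W)/(2 + V) + W) + (-2 + (W*(-½))*V) = ((-5 + 2*W)/(2 + V) + W) + (-2 + (-W/2)*V) = (W + (-5 + 2*W)/(2 + V)) + (-2 - V*W/2) = -2 + W + (-5 + 2*W)/(2 + V) - V*W/2)
(H(60, -15) + 4500)*(-2665 + 4280) = ((-18 - 4*60 + 8*(-15) - 1*(-15)*60²)/(2*(2 + 60)) + 4500)*(-2665 + 4280) = ((½)*(-18 - 240 - 120 - 1*(-15)*3600)/62 + 4500)*1615 = ((½)*(1/62)*(-18 - 240 - 120 + 54000) + 4500)*1615 = ((½)*(1/62)*53622 + 4500)*1615 = (26811/62 + 4500)*1615 = (305811/62)*1615 = 493884765/62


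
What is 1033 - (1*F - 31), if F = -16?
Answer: 1080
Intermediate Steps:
1033 - (1*F - 31) = 1033 - (1*(-16) - 31) = 1033 - (-16 - 31) = 1033 - 1*(-47) = 1033 + 47 = 1080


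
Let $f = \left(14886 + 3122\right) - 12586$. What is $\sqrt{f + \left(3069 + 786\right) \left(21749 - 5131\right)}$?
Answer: $2 \sqrt{16016953} \approx 8004.2$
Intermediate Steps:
$f = 5422$ ($f = 18008 - 12586 = 5422$)
$\sqrt{f + \left(3069 + 786\right) \left(21749 - 5131\right)} = \sqrt{5422 + \left(3069 + 786\right) \left(21749 - 5131\right)} = \sqrt{5422 + 3855 \cdot 16618} = \sqrt{5422 + 64062390} = \sqrt{64067812} = 2 \sqrt{16016953}$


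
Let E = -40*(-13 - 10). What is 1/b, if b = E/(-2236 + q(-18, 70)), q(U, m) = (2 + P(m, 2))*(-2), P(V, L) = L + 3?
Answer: -225/92 ≈ -2.4457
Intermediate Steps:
P(V, L) = 3 + L
q(U, m) = -14 (q(U, m) = (2 + (3 + 2))*(-2) = (2 + 5)*(-2) = 7*(-2) = -14)
E = 920 (E = -40*(-23) = 920)
b = -92/225 (b = 920/(-2236 - 14) = 920/(-2250) = 920*(-1/2250) = -92/225 ≈ -0.40889)
1/b = 1/(-92/225) = -225/92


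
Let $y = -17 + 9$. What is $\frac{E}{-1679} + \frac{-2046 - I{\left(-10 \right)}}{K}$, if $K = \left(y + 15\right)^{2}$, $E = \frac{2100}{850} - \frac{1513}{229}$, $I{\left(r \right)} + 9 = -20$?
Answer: $- \frac{13183022852}{320281003} \approx -41.161$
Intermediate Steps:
$y = -8$
$I{\left(r \right)} = -29$ ($I{\left(r \right)} = -9 - 20 = -29$)
$E = - \frac{16103}{3893}$ ($E = 2100 \cdot \frac{1}{850} - \frac{1513}{229} = \frac{42}{17} - \frac{1513}{229} = - \frac{16103}{3893} \approx -4.1364$)
$K = 49$ ($K = \left(-8 + 15\right)^{2} = 7^{2} = 49$)
$\frac{E}{-1679} + \frac{-2046 - I{\left(-10 \right)}}{K} = - \frac{16103}{3893 \left(-1679\right)} + \frac{-2046 - -29}{49} = \left(- \frac{16103}{3893}\right) \left(- \frac{1}{1679}\right) + \left(-2046 + 29\right) \frac{1}{49} = \frac{16103}{6536347} - \frac{2017}{49} = - \frac{13183022852}{320281003}$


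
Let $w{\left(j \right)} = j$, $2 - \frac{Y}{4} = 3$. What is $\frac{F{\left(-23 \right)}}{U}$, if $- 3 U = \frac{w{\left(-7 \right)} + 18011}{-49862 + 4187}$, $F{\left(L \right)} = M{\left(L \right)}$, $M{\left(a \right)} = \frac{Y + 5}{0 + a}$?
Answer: $- \frac{19575}{59156} \approx -0.3309$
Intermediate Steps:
$Y = -4$ ($Y = 8 - 12 = -4$)
$M{\left(a \right)} = \frac{1}{a}$ ($M{\left(a \right)} = \frac{-4 + 5}{0 + a} = 1 \frac{1}{a} = \frac{1}{a}$)
$F{\left(L \right)} = \frac{1}{L}$
$U = \frac{2572}{19575}$ ($U = - \frac{\left(-7 + 18011\right) \frac{1}{-49862 + 4187}}{3} = - \frac{18004 \frac{1}{-45675}}{3} = - \frac{18004 \left(- \frac{1}{45675}\right)}{3} = \left(- \frac{1}{3}\right) \left(- \frac{2572}{6525}\right) = \frac{2572}{19575} \approx 0.13139$)
$\frac{F{\left(-23 \right)}}{U} = \frac{1}{\left(-23\right) \frac{2572}{19575}} = \left(- \frac{1}{23}\right) \frac{19575}{2572} = - \frac{19575}{59156}$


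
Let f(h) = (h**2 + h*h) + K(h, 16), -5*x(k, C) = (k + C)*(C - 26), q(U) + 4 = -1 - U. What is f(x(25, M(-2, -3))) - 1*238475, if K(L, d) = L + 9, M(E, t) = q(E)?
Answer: -5144372/25 ≈ -2.0578e+5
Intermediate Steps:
q(U) = -5 - U (q(U) = -4 + (-1 - U) = -5 - U)
M(E, t) = -5 - E
K(L, d) = 9 + L
x(k, C) = -(-26 + C)*(C + k)/5 (x(k, C) = -(k + C)*(C - 26)/5 = -(C + k)*(-26 + C)/5 = -(-26 + C)*(C + k)/5)
f(h) = 9 + h + 2*h**2 (f(h) = (h**2 + h*h) + (9 + h) = (h**2 + h**2) + (9 + h) = 2*h**2 + (9 + h) = 9 + h + 2*h**2)
f(x(25, M(-2, -3))) - 1*238475 = (9 + (-(-5 - 1*(-2))**2/5 + 26*(-5 - 1*(-2))/5 + (26/5)*25 - 1/5*(-5 - 1*(-2))*25) + 2*(-(-5 - 1*(-2))**2/5 + 26*(-5 - 1*(-2))/5 + (26/5)*25 - 1/5*(-5 - 1*(-2))*25)**2) - 1*238475 = (9 + (-(-5 + 2)**2/5 + 26*(-5 + 2)/5 + 130 - 1/5*(-5 + 2)*25) + 2*(-(-5 + 2)**2/5 + 26*(-5 + 2)/5 + 130 - 1/5*(-5 + 2)*25)**2) - 238475 = (9 + (-1/5*(-3)**2 + (26/5)*(-3) + 130 - 1/5*(-3)*25) + 2*(-1/5*(-3)**2 + (26/5)*(-3) + 130 - 1/5*(-3)*25)**2) - 238475 = (9 + (-1/5*9 - 78/5 + 130 + 15) + 2*(-1/5*9 - 78/5 + 130 + 15)**2) - 238475 = (9 + (-9/5 - 78/5 + 130 + 15) + 2*(-9/5 - 78/5 + 130 + 15)**2) - 238475 = (9 + 638/5 + 2*(638/5)**2) - 238475 = (9 + 638/5 + 2*(407044/25)) - 238475 = (9 + 638/5 + 814088/25) - 238475 = 817503/25 - 238475 = -5144372/25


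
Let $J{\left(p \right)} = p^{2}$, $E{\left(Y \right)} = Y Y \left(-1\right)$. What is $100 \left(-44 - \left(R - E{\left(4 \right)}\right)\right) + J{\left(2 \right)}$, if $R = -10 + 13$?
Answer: $-6296$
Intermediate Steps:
$R = 3$
$E{\left(Y \right)} = - Y^{2}$ ($E{\left(Y \right)} = Y^{2} \left(-1\right) = - Y^{2}$)
$100 \left(-44 - \left(R - E{\left(4 \right)}\right)\right) + J{\left(2 \right)} = 100 \left(-44 - \left(3 - - 4^{2}\right)\right) + 2^{2} = 100 \left(-44 - \left(3 - \left(-1\right) 16\right)\right) + 4 = 100 \left(-44 - \left(3 - -16\right)\right) + 4 = 100 \left(-44 - \left(3 + 16\right)\right) + 4 = 100 \left(-44 - 19\right) + 4 = 100 \left(-63\right) + 4 = -6300 + 4 = -6296$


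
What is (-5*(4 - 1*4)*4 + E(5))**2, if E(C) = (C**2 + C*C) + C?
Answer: 3025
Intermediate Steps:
E(C) = C + 2*C**2 (E(C) = (C**2 + C**2) + C = 2*C**2 + C = C + 2*C**2)
(-5*(4 - 1*4)*4 + E(5))**2 = (-5*(4 - 1*4)*4 + 5*(1 + 2*5))**2 = (-5*(4 - 4)*4 + 5*(1 + 10))**2 = (-5*0*4 + 5*11)**2 = (0*4 + 55)**2 = (0 + 55)**2 = 55**2 = 3025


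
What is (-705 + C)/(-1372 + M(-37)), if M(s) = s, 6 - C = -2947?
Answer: -2248/1409 ≈ -1.5955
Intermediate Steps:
C = 2953 (C = 6 - 1*(-2947) = 6 + 2947 = 2953)
(-705 + C)/(-1372 + M(-37)) = (-705 + 2953)/(-1372 - 37) = 2248/(-1409) = 2248*(-1/1409) = -2248/1409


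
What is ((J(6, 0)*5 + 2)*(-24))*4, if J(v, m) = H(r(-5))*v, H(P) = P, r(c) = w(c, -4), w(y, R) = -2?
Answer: 5568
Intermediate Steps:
r(c) = -2
J(v, m) = -2*v
((J(6, 0)*5 + 2)*(-24))*4 = ((-2*6*5 + 2)*(-24))*4 = ((-12*5 + 2)*(-24))*4 = ((-60 + 2)*(-24))*4 = -58*(-24)*4 = 1392*4 = 5568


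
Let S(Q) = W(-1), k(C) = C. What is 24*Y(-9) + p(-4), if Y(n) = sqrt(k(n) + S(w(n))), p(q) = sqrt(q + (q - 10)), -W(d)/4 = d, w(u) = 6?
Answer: 3*I*(sqrt(2) + 8*sqrt(5)) ≈ 57.908*I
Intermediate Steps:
W(d) = -4*d
S(Q) = 4 (S(Q) = -4*(-1) = 4)
p(q) = sqrt(-10 + 2*q) (p(q) = sqrt(q + (-10 + q)) = sqrt(-10 + 2*q))
Y(n) = sqrt(4 + n) (Y(n) = sqrt(n + 4) = sqrt(4 + n))
24*Y(-9) + p(-4) = 24*sqrt(4 - 9) + sqrt(-10 + 2*(-4)) = 24*sqrt(-5) + sqrt(-10 - 8) = 24*(I*sqrt(5)) + sqrt(-18) = 24*I*sqrt(5) + 3*I*sqrt(2) = 3*I*sqrt(2) + 24*I*sqrt(5)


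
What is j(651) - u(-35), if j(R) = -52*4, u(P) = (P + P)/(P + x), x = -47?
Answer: -8563/41 ≈ -208.85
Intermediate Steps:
u(P) = 2*P/(-47 + P) (u(P) = (P + P)/(P - 47) = (2*P)/(-47 + P) = 2*P/(-47 + P))
j(R) = -208
j(651) - u(-35) = -208 - 2*(-35)/(-47 - 35) = -208 - 2*(-35)/(-82) = -208 - 2*(-35)*(-1)/82 = -208 - 1*35/41 = -208 - 35/41 = -8563/41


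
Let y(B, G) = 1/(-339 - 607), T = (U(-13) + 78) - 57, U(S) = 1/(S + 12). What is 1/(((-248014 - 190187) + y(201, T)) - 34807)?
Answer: -946/447465569 ≈ -2.1141e-6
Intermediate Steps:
U(S) = 1/(12 + S)
T = 20 (T = (1/(12 - 13) + 78) - 57 = (1/(-1) + 78) - 57 = (-1 + 78) - 57 = 77 - 57 = 20)
y(B, G) = -1/946 (y(B, G) = 1/(-946) = -1/946)
1/(((-248014 - 190187) + y(201, T)) - 34807) = 1/(((-248014 - 190187) - 1/946) - 34807) = 1/((-438201 - 1/946) - 34807) = 1/(-414538147/946 - 34807) = 1/(-447465569/946) = -946/447465569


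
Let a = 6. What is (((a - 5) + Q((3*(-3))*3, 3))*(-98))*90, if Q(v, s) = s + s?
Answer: -61740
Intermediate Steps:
Q(v, s) = 2*s
(((a - 5) + Q((3*(-3))*3, 3))*(-98))*90 = (((6 - 5) + 2*3)*(-98))*90 = ((1 + 6)*(-98))*90 = (7*(-98))*90 = -686*90 = -61740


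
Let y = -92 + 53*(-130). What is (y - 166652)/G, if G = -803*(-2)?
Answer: -86817/803 ≈ -108.12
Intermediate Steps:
G = 1606
y = -6982 (y = -92 - 6890 = -6982)
(y - 166652)/G = (-6982 - 166652)/1606 = -173634*1/1606 = -86817/803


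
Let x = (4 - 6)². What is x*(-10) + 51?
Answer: 11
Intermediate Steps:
x = 4 (x = (-2)² = 4)
x*(-10) + 51 = 4*(-10) + 51 = -40 + 51 = 11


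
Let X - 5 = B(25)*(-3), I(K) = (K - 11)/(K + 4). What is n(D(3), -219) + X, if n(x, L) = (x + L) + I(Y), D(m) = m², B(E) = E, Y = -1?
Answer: -284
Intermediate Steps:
I(K) = (-11 + K)/(4 + K)
n(x, L) = -4 + L + x (n(x, L) = (x + L) + (-11 - 1)/(4 - 1) = (L + x) - 12/3 = (L + x) + (⅓)*(-12) = (L + x) - 4 = -4 + L + x)
X = -70 (X = 5 + 25*(-3) = 5 - 75 = -70)
n(D(3), -219) + X = (-4 - 219 + 3²) - 70 = (-4 - 219 + 9) - 70 = -214 - 70 = -284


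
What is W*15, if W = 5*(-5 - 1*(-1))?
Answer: -300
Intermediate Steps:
W = -20 (W = 5*(-5 + 1) = 5*(-4) = -20)
W*15 = -20*15 = -300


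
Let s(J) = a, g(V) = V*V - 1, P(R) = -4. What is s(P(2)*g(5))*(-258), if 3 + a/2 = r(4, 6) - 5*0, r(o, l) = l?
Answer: -1548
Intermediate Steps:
g(V) = -1 + V² (g(V) = V² - 1 = -1 + V²)
a = 6 (a = -6 + 2*(6 - 5*0) = -6 + 2*(6 - 1*0) = -6 + 2*(6 + 0) = -6 + 2*6 = -6 + 12 = 6)
s(J) = 6
s(P(2)*g(5))*(-258) = 6*(-258) = -1548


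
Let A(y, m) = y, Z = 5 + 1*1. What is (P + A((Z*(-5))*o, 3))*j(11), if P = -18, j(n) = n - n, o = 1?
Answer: 0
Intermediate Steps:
Z = 6 (Z = 5 + 1 = 6)
j(n) = 0
(P + A((Z*(-5))*o, 3))*j(11) = (-18 + (6*(-5))*1)*0 = (-18 - 30*1)*0 = (-18 - 30)*0 = -48*0 = 0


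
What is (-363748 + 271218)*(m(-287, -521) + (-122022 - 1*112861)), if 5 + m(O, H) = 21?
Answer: 21732243510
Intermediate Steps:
m(O, H) = 16 (m(O, H) = -5 + 21 = 16)
(-363748 + 271218)*(m(-287, -521) + (-122022 - 1*112861)) = (-363748 + 271218)*(16 + (-122022 - 1*112861)) = -92530*(16 + (-122022 - 112861)) = -92530*(16 - 234883) = -92530*(-234867) = 21732243510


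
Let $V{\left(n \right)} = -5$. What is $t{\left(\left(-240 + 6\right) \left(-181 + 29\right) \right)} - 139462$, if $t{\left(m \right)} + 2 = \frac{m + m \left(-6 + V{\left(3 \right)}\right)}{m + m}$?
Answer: $-139469$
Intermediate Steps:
$t{\left(m \right)} = -7$ ($t{\left(m \right)} = -2 + \frac{m + m \left(-6 - 5\right)}{m + m} = -2 + \frac{m + m \left(-11\right)}{2 m} = -2 + \left(m - 11 m\right) \frac{1}{2 m} = -2 + - 10 m \frac{1}{2 m} = -2 - 5 = -7$)
$t{\left(\left(-240 + 6\right) \left(-181 + 29\right) \right)} - 139462 = -7 - 139462 = -139469$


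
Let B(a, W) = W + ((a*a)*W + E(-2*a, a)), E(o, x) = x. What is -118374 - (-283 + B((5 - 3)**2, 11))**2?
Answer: -126838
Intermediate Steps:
B(a, W) = W + a + W*a**2 (B(a, W) = W + ((a*a)*W + a) = W + (a**2*W + a) = W + (W*a**2 + a) = W + (a + W*a**2) = W + a + W*a**2)
-118374 - (-283 + B((5 - 3)**2, 11))**2 = -118374 - (-283 + (11 + (5 - 3)**2 + 11*((5 - 3)**2)**2))**2 = -118374 - (-283 + (11 + 2**2 + 11*(2**2)**2))**2 = -118374 - (-283 + (11 + 4 + 11*4**2))**2 = -118374 - (-283 + (11 + 4 + 11*16))**2 = -118374 - (-283 + (11 + 4 + 176))**2 = -118374 - (-283 + 191)**2 = -118374 - 1*(-92)**2 = -118374 - 1*8464 = -118374 - 8464 = -126838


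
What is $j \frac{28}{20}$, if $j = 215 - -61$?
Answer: $\frac{1932}{5} \approx 386.4$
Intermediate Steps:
$j = 276$ ($j = 215 + 61 = 276$)
$j \frac{28}{20} = 276 \cdot \frac{28}{20} = 276 \cdot 28 \cdot \frac{1}{20} = 276 \cdot \frac{7}{5} = \frac{1932}{5}$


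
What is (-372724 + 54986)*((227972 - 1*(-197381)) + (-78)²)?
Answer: -137083929506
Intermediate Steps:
(-372724 + 54986)*((227972 - 1*(-197381)) + (-78)²) = -317738*((227972 + 197381) + 6084) = -317738*(425353 + 6084) = -317738*431437 = -137083929506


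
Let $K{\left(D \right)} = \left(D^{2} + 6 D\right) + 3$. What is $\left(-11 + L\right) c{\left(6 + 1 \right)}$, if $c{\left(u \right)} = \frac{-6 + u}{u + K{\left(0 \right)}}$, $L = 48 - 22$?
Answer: $\frac{3}{2} \approx 1.5$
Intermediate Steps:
$K{\left(D \right)} = 3 + D^{2} + 6 D$
$L = 26$
$c{\left(u \right)} = \frac{-6 + u}{3 + u}$ ($c{\left(u \right)} = \frac{-6 + u}{u + \left(3 + 0^{2} + 6 \cdot 0\right)} = \frac{-6 + u}{u + \left(3 + 0 + 0\right)} = \frac{-6 + u}{u + 3} = \frac{-6 + u}{3 + u}$)
$\left(-11 + L\right) c{\left(6 + 1 \right)} = \left(-11 + 26\right) \frac{-6 + \left(6 + 1\right)}{3 + \left(6 + 1\right)} = 15 \frac{-6 + 7}{3 + 7} = 15 \cdot \frac{1}{10} \cdot 1 = 15 \cdot \frac{1}{10} = \frac{3}{2}$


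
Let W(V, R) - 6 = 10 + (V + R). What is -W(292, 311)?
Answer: -619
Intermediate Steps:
W(V, R) = 16 + R + V (W(V, R) = 6 + (10 + (V + R)) = 6 + (10 + (R + V)) = 6 + (10 + R + V) = 16 + R + V)
-W(292, 311) = -(16 + 311 + 292) = -1*619 = -619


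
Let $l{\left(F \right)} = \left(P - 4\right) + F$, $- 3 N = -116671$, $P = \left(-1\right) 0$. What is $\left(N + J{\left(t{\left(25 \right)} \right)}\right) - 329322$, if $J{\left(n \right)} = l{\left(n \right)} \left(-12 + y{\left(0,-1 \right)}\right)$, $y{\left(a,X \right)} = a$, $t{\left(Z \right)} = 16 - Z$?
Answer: $- \frac{870827}{3} \approx -2.9028 \cdot 10^{5}$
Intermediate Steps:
$P = 0$
$N = \frac{116671}{3}$ ($N = \left(- \frac{1}{3}\right) \left(-116671\right) = \frac{116671}{3} \approx 38890.0$)
$l{\left(F \right)} = -4 + F$ ($l{\left(F \right)} = \left(0 - 4\right) + F = -4 + F$)
$J{\left(n \right)} = 48 - 12 n$ ($J{\left(n \right)} = \left(-4 + n\right) \left(-12 + 0\right) = \left(-4 + n\right) \left(-12\right) = 48 - 12 n$)
$\left(N + J{\left(t{\left(25 \right)} \right)}\right) - 329322 = \left(\frac{116671}{3} - \left(-48 + 12 \left(16 - 25\right)\right)\right) - 329322 = \left(\frac{116671}{3} + \left(48 - -108\right)\right) - 329322 = \left(\frac{116671}{3} + \left(48 + 108\right)\right) - 329322 = \left(\frac{116671}{3} + 156\right) - 329322 = \frac{117139}{3} - 329322 = - \frac{870827}{3}$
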